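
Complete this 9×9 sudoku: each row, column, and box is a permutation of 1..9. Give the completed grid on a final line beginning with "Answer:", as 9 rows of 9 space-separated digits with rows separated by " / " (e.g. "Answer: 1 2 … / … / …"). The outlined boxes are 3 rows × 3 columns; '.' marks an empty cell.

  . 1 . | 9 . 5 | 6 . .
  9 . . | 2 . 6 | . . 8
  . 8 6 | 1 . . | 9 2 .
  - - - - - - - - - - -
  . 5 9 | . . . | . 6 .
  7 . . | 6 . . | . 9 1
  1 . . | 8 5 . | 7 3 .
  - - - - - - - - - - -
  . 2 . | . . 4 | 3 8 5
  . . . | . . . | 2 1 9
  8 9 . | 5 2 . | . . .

Step 1. [r4c4∈{3,4,7}] in col 4, 4 fits only at r4c4, so r4c4=4.
Step 2. [r5c5∈{3}] r5c5 has the single candidate 3, so r5c5=3.
Step 3. [r8c4∈{3,7}] across col 4, 3 lands solely at r8c4. So r8c4=3.
Step 4. [r2c2∈{3,4,7}] 3 has one home in col 2: r2c2, so r2c2=3.
Step 5. [r8c2∈{4,6,7}] across col 2, 7 lands solely at r8c2. So r8c2=7.
Step 6. [r9c7∈{4}] only 4 remains possible at r9c7 ⇒ r9c7=4.
Step 7. [r6c9∈{2,4}] across box 6, 4 lands solely at r6c9 ⇒ r6c9=4.
Step 8. [r9c8∈{7}] r9c8's peers cover all but 7. So r9c8=7.
Step 9. [r1c8∈{4}] r1c8's peers cover all but 4. So r1c8=4.
Step 10. [r6c3∈{2}] r6c3's peers cover all but 2, so r6c3=2.
Step 11. [r3c1∈{4,5}] across row 3, 5 lands solely at r3c1, so r3c1=5.
Step 12. [r2c3∈{4,7}] in box 1, 4 fits only at r2c3 ⇒ r2c3=4.
Step 13. [r2c5∈{7}] only 7 remains possible at r2c5. So r2c5=7.
Step 14. [r9c6∈{1}] only 1 remains possible at r9c6, so r9c6=1.
Step 15. [r7c1∈{6}] only 6 remains possible at r7c1 ⇒ r7c1=6.
Step 16. [r3c9∈{3,7}] r3c9 is the only open cell in row 3 admitting 7, so r3c9=7.
Step 17. [r5c7∈{5,8}] 5 has one home in row 5: r5c7, so r5c7=5.
Step 18. [r5c6∈{2}] only 2 remains possible at r5c6, so r5c6=2.
Step 19. [r8c5∈{6,8}] in row 8, 6 fits only at r8c5, so r8c5=6.
Step 20. [r4c7∈{8}] r4c7 is down to just 8, so r4c7=8.
Step 21. [r3c6∈{3}] nothing but 3 survives at r3c6 ⇒ r3c6=3.
Step 22. [r3c5∈{4}] nothing but 4 survives at r3c5, so r3c5=4.
Step 23. [r5c3∈{8}] nothing but 8 survives at r5c3 ⇒ r5c3=8.
Step 24. [r2c7∈{1}] nothing but 1 survives at r2c7 ⇒ r2c7=1.
Step 25. [r9c3∈{3}] only 3 remains possible at r9c3, so r9c3=3.
Step 26. [r4c6∈{7}] nothing but 7 survives at r4c6 ⇒ r4c6=7.
Step 27. [r4c1∈{3}] only 3 remains possible at r4c1 ⇒ r4c1=3.
Step 28. [r1c9∈{3}] r1c9 is down to just 3, so r1c9=3.
Step 29. [r1c1∈{2}] r1c1's peers cover all but 2 ⇒ r1c1=2.
Step 30. [r6c6∈{9}] only 9 remains possible at r6c6. So r6c6=9.
Step 31. [r8c3∈{5}] nothing but 5 survives at r8c3, so r8c3=5.
Step 32. [r6c2∈{6}] only 6 remains possible at r6c2. So r6c2=6.
Step 33. [r4c5∈{1}] nothing but 1 survives at r4c5. So r4c5=1.
Step 34. [r7c4∈{7}] r7c4 is down to just 7, so r7c4=7.
Step 35. [r1c5∈{8}] r1c5 has the single candidate 8. So r1c5=8.
Step 36. [r4c9∈{2}] nothing but 2 survives at r4c9 ⇒ r4c9=2.
Step 37. [r8c1∈{4}] only 4 remains possible at r8c1. So r8c1=4.
Step 38. [r7c3∈{1}] r7c3 has the single candidate 1, so r7c3=1.
Step 39. [r2c8∈{5}] r2c8 has the single candidate 5 ⇒ r2c8=5.
Step 40. [r8c6∈{8}] nothing but 8 survives at r8c6 ⇒ r8c6=8.
Step 41. [r5c2∈{4}] nothing but 4 survives at r5c2 ⇒ r5c2=4.
Step 42. [r7c5∈{9}] r7c5 has the single candidate 9, so r7c5=9.
Step 43. [r9c9∈{6}] nothing but 6 survives at r9c9. So r9c9=6.
Step 44. [r1c3∈{7}] r1c3 is down to just 7. So r1c3=7.

Answer: 2 1 7 9 8 5 6 4 3 / 9 3 4 2 7 6 1 5 8 / 5 8 6 1 4 3 9 2 7 / 3 5 9 4 1 7 8 6 2 / 7 4 8 6 3 2 5 9 1 / 1 6 2 8 5 9 7 3 4 / 6 2 1 7 9 4 3 8 5 / 4 7 5 3 6 8 2 1 9 / 8 9 3 5 2 1 4 7 6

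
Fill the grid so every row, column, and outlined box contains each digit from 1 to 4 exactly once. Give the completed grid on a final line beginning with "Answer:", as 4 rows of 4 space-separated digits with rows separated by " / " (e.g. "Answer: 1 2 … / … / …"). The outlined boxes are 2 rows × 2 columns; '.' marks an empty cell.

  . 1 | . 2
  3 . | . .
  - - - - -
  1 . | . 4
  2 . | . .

Step 1. [r4c4∈{1,3}] in col 4, 3 fits only at r4c4, so r4c4=3.
Step 2. [r1c1∈{4}] r1c1 is down to just 4, so r1c1=4.
Step 3. [r4c3∈{1}] only 1 remains possible at r4c3 ⇒ r4c3=1.
Step 4. [r2c3∈{4}] only 4 remains possible at r2c3, so r2c3=4.
Step 5. [r3c2∈{3}] only 3 remains possible at r3c2. So r3c2=3.
Step 6. [r2c4∈{1}] r2c4 is down to just 1. So r2c4=1.
Step 7. [r4c2∈{4}] nothing but 4 survives at r4c2 ⇒ r4c2=4.
Step 8. [r2c2∈{2}] only 2 remains possible at r2c2 ⇒ r2c2=2.
Step 9. [r1c3∈{3}] r1c3 is down to just 3, so r1c3=3.
Step 10. [r3c3∈{2}] r3c3 has the single candidate 2, so r3c3=2.

Answer: 4 1 3 2 / 3 2 4 1 / 1 3 2 4 / 2 4 1 3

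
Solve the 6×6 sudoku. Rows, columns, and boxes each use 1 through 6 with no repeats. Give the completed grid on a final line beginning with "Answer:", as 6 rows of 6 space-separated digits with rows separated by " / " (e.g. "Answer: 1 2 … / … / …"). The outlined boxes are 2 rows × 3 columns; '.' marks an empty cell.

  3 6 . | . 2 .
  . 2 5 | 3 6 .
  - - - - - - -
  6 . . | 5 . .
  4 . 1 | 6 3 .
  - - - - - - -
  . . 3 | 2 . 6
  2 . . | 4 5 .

Step 1. [r5c5∈{1}] only 1 remains possible at r5c5, so r5c5=1.
Step 2. [r3c6∈{1,2,4}] r3c6 is the only open cell in row 3 admitting 1, so r3c6=1.
Step 3. [r4c2∈{5}] r4c2 is down to just 5 ⇒ r4c2=5.
Step 4. [r2c6∈{4}] r2c6's peers cover all but 4, so r2c6=4.
Step 5. [r5c2∈{4}] r5c2's peers cover all but 4 ⇒ r5c2=4.
Step 6. [r3c2∈{3}] r3c2's peers cover all but 3 ⇒ r3c2=3.
Step 7. [r1c4∈{1}] r1c4 is down to just 1, so r1c4=1.
Step 8. [r2c1∈{1}] r2c1 is down to just 1, so r2c1=1.
Step 9. [r3c5∈{4}] r3c5 is down to just 4 ⇒ r3c5=4.
Step 10. [r3c3∈{2}] nothing but 2 survives at r3c3. So r3c3=2.
Step 11. [r6c2∈{1}] r6c2 has the single candidate 1, so r6c2=1.
Step 12. [r1c6∈{5}] nothing but 5 survives at r1c6. So r1c6=5.
Step 13. [r4c6∈{2}] r4c6 is down to just 2, so r4c6=2.
Step 14. [r6c6∈{3}] r6c6 is down to just 3. So r6c6=3.
Step 15. [r6c3∈{6}] nothing but 6 survives at r6c3, so r6c3=6.
Step 16. [r1c3∈{4}] r1c3 is down to just 4 ⇒ r1c3=4.
Step 17. [r5c1∈{5}] nothing but 5 survives at r5c1 ⇒ r5c1=5.

Answer: 3 6 4 1 2 5 / 1 2 5 3 6 4 / 6 3 2 5 4 1 / 4 5 1 6 3 2 / 5 4 3 2 1 6 / 2 1 6 4 5 3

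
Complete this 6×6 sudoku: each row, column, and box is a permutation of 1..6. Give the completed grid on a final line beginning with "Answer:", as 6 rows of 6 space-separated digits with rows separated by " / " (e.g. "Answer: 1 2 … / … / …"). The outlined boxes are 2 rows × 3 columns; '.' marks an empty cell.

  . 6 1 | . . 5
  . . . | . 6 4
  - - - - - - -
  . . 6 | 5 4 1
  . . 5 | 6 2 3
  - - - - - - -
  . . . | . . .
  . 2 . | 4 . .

Step 1. [r6c3∈{3}] only 3 remains possible at r6c3, so r6c3=3.
Step 2. [r1c5∈{3}] r1c5's peers cover all but 3, so r1c5=3.
Step 3. [r1c1∈{2,4}] across row 1, 4 lands solely at r1c1, so r1c1=4.
Step 4. [r4c1∈{1}] nothing but 1 survives at r4c1, so r4c1=1.
Step 5. [r5c2∈{1,4,5}] col 2 places 1 nowhere but r5c2, so r5c2=1.
Step 6. [r2c2∈{3,5}] r2c2 is the only open cell in col 2 admitting 5, so r2c2=5.
Step 7. [r5c6∈{2,6}] across col 6, 2 lands solely at r5c6 ⇒ r5c6=2.
Step 8. [r3c1∈{2,3}] 2 has one home in row 3: r3c1. So r3c1=2.
Step 9. [r5c1∈{5,6}] r5c1 is the only open cell in row 5 admitting 6. So r5c1=6.
Step 10. [r1c4∈{2}] r1c4 is down to just 2. So r1c4=2.
Step 11. [r6c5∈{1,5}] in row 6, 1 fits only at r6c5 ⇒ r6c5=1.
Step 12. [r2c3∈{2}] nothing but 2 survives at r2c3, so r2c3=2.
Step 13. [r4c2∈{4}] r4c2's peers cover all but 4 ⇒ r4c2=4.
Step 14. [r5c3∈{4}] r5c3's peers cover all but 4 ⇒ r5c3=4.
Step 15. [r5c5∈{5}] only 5 remains possible at r5c5. So r5c5=5.
Step 16. [r6c1∈{5}] r6c1 has the single candidate 5, so r6c1=5.
Step 17. [r5c4∈{3}] r5c4 has the single candidate 3. So r5c4=3.
Step 18. [r2c4∈{1}] nothing but 1 survives at r2c4, so r2c4=1.
Step 19. [r6c6∈{6}] r6c6's peers cover all but 6. So r6c6=6.
Step 20. [r2c1∈{3}] r2c1 is down to just 3 ⇒ r2c1=3.
Step 21. [r3c2∈{3}] nothing but 3 survives at r3c2. So r3c2=3.

Answer: 4 6 1 2 3 5 / 3 5 2 1 6 4 / 2 3 6 5 4 1 / 1 4 5 6 2 3 / 6 1 4 3 5 2 / 5 2 3 4 1 6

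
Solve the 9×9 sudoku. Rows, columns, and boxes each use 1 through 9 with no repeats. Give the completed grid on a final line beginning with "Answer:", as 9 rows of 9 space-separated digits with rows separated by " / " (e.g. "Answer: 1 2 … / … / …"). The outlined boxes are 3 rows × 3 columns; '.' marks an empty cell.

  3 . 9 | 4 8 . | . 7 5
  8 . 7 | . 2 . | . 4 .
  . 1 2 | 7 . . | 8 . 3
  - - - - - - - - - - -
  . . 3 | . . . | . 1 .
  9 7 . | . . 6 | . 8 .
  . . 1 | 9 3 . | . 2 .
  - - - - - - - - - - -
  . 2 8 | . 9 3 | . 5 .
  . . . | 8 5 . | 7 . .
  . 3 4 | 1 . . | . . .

Step 1. [r5c9∈{4}] r5c9 has the single candidate 4. So r5c9=4.
Step 2. [r5c3∈{5}] nothing but 5 survives at r5c3, so r5c3=5.
Step 3. [r8c3∈{6}] r8c3's peers cover all but 6 ⇒ r8c3=6.
Step 4. [r1c2∈{6}] only 6 remains possible at r1c2. So r1c2=6.
Step 5. [r4c5∈{4,7}] r4c5 is the only open cell in col 5 admitting 4. So r4c5=4.
Step 6. [r7c4∈{6}] r7c4 is down to just 6, so r7c4=6.
Step 7. [r7c9∈{1}] r7c9 is down to just 1. So r7c9=1.
Step 8. [r9c9∈{2,6,8,9}] in row 9, 8 fits only at r9c9, so r9c9=8.
Step 9. [r2c2∈{5}] r2c2's peers cover all but 5, so r2c2=5.
Step 10. [r4c4∈{2,5}] r4c4 is the only open cell in col 4 admitting 5 ⇒ r4c4=5.
Step 11. [r8c9∈{2,9}] in col 9, 2 fits only at r8c9 ⇒ r8c9=2.
Step 12. [r9c5∈{7}] r9c5 is down to just 7 ⇒ r9c5=7.
Step 13. [r4c2∈{8}] r4c2's peers cover all but 8 ⇒ r4c2=8.
Step 14. [r4c1∈{2,6}] across col 1, 2 lands solely at r4c1 ⇒ r4c1=2.
Step 15. [r6c1∈{4,6}] r6c1 is the only open cell in col 1 admitting 6 ⇒ r6c1=6.
Step 16. [r1c6∈{1}] r1c6 is down to just 1. So r1c6=1.
Step 17. [r2c6∈{9}] r2c6's peers cover all but 9. So r2c6=9.
Step 18. [r4c9∈{6,7,9}] in col 9, 9 fits only at r4c9. So r4c9=9.
Step 19. [r3c8∈{6,9}] across row 3, 9 lands solely at r3c8. So r3c8=9.
Step 20. [r4c7∈{6}] nothing but 6 survives at r4c7, so r4c7=6.
Step 21. [r4c6∈{7}] r4c6 has the single candidate 7 ⇒ r4c6=7.
Step 22. [r8c1∈{1}] r8c1's peers cover all but 1 ⇒ r8c1=1.
Step 23. [r6c7∈{5}] r6c7 is down to just 5, so r6c7=5.
Step 24. [r2c9∈{6}] r2c9 has the single candidate 6 ⇒ r2c9=6.
Step 25. [r9c6∈{2}] r9c6 has the single candidate 2. So r9c6=2.
Step 26. [r1c7∈{2}] only 2 remains possible at r1c7. So r1c7=2.
Step 27. [r9c1∈{5}] r9c1 has the single candidate 5, so r9c1=5.
Step 28. [r5c5∈{1}] only 1 remains possible at r5c5. So r5c5=1.
Step 29. [r9c7∈{9}] only 9 remains possible at r9c7. So r9c7=9.
Step 30. [r2c4∈{3}] r2c4 is down to just 3 ⇒ r2c4=3.
Step 31. [r8c8∈{3}] only 3 remains possible at r8c8 ⇒ r8c8=3.
Step 32. [r3c5∈{6}] nothing but 6 survives at r3c5. So r3c5=6.
Step 33. [r2c7∈{1}] r2c7's peers cover all but 1 ⇒ r2c7=1.
Step 34. [r7c1∈{7}] only 7 remains possible at r7c1 ⇒ r7c1=7.
Step 35. [r8c2∈{9}] r8c2 has the single candidate 9. So r8c2=9.
Step 36. [r8c6∈{4}] r8c6 has the single candidate 4 ⇒ r8c6=4.
Step 37. [r9c8∈{6}] r9c8's peers cover all but 6 ⇒ r9c8=6.
Step 38. [r6c9∈{7}] r6c9's peers cover all but 7. So r6c9=7.
Step 39. [r5c7∈{3}] only 3 remains possible at r5c7, so r5c7=3.
Step 40. [r3c6∈{5}] only 5 remains possible at r3c6, so r3c6=5.
Step 41. [r7c7∈{4}] r7c7 has the single candidate 4. So r7c7=4.
Step 42. [r3c1∈{4}] r3c1's peers cover all but 4, so r3c1=4.
Step 43. [r6c2∈{4}] r6c2 has the single candidate 4. So r6c2=4.
Step 44. [r6c6∈{8}] only 8 remains possible at r6c6. So r6c6=8.
Step 45. [r5c4∈{2}] r5c4's peers cover all but 2 ⇒ r5c4=2.

Answer: 3 6 9 4 8 1 2 7 5 / 8 5 7 3 2 9 1 4 6 / 4 1 2 7 6 5 8 9 3 / 2 8 3 5 4 7 6 1 9 / 9 7 5 2 1 6 3 8 4 / 6 4 1 9 3 8 5 2 7 / 7 2 8 6 9 3 4 5 1 / 1 9 6 8 5 4 7 3 2 / 5 3 4 1 7 2 9 6 8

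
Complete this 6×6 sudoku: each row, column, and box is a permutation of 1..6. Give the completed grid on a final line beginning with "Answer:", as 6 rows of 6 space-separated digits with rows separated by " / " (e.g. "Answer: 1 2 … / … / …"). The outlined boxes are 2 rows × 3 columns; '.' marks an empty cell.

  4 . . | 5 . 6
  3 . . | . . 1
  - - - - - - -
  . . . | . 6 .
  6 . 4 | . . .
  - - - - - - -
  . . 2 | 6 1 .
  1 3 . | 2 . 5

Step 1. [r3c1∈{2,5}] across col 1, 2 lands solely at r3c1 ⇒ r3c1=2.
Step 2. [r3c3∈{1,3,5}] 3 has one home in col 3: r3c3 ⇒ r3c3=3.
Step 3. [r3c2∈{1,5}] row 3 places 5 nowhere but r3c2, so r3c2=5.
Step 4. [r4c4∈{1,3}] 3 has one home in col 4: r4c4. So r4c4=3.
Step 5. [r3c6∈{4}] r3c6's peers cover all but 4 ⇒ r3c6=4.
Step 6. [r2c2∈{2,6}] across col 2, 6 lands solely at r2c2 ⇒ r2c2=6.
Step 7. [r2c5∈{2,4}] 2 has one home in row 2: r2c5, so r2c5=2.
Step 8. [r1c2∈{1,2}] r1c2 is the only open cell in row 1 admitting 2, so r1c2=2.
Step 9. [r3c4∈{1}] r3c4 has the single candidate 1, so r3c4=1.
Step 10. [r1c3∈{1}] r1c3 has the single candidate 1 ⇒ r1c3=1.
Step 11. [r5c2∈{4}] r5c2's peers cover all but 4. So r5c2=4.
Step 12. [r5c1∈{5}] r5c1 is down to just 5 ⇒ r5c1=5.
Step 13. [r5c6∈{3}] r5c6's peers cover all but 3. So r5c6=3.
Step 14. [r6c3∈{6}] nothing but 6 survives at r6c3 ⇒ r6c3=6.
Step 15. [r4c6∈{2}] r4c6 is down to just 2. So r4c6=2.
Step 16. [r4c2∈{1}] r4c2 is down to just 1, so r4c2=1.
Step 17. [r2c3∈{5}] r2c3's peers cover all but 5. So r2c3=5.
Step 18. [r4c5∈{5}] only 5 remains possible at r4c5 ⇒ r4c5=5.
Step 19. [r2c4∈{4}] r2c4's peers cover all but 4, so r2c4=4.
Step 20. [r1c5∈{3}] only 3 remains possible at r1c5 ⇒ r1c5=3.
Step 21. [r6c5∈{4}] r6c5 has the single candidate 4 ⇒ r6c5=4.

Answer: 4 2 1 5 3 6 / 3 6 5 4 2 1 / 2 5 3 1 6 4 / 6 1 4 3 5 2 / 5 4 2 6 1 3 / 1 3 6 2 4 5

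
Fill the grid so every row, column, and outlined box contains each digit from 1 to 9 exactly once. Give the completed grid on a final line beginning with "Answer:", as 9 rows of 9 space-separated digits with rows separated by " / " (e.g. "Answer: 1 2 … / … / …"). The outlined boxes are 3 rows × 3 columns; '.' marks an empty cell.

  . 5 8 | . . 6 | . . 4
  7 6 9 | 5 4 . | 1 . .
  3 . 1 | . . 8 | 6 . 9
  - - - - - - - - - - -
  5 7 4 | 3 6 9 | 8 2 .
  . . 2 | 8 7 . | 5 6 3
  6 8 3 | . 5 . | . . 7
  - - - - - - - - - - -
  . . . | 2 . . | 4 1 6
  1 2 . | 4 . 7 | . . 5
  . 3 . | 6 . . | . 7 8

Step 1. [r1c8∈{3}] r1c8 has the single candidate 3 ⇒ r1c8=3.
Step 2. [r7c2∈{9}] r7c2 has the single candidate 9, so r7c2=9.
Step 3. [r8c8∈{9}] only 9 remains possible at r8c8, so r8c8=9.
Step 4. [r1c4∈{1,7,9}] col 4 places 9 nowhere but r1c4. So r1c4=9.
Step 5. [r6c6∈{1,2,4}] in row 6, 2 fits only at r6c6. So r6c6=2.
Step 6. [r1c1∈{2}] nothing but 2 survives at r1c1 ⇒ r1c1=2.
Step 7. [r8c5∈{3,8}] across row 8, 8 lands solely at r8c5 ⇒ r8c5=8.
Step 8. [r9c3∈{5}] r9c3 has the single candidate 5, so r9c3=5.
Step 9. [r9c6∈{1}] r9c6's peers cover all but 1 ⇒ r9c6=1.
Step 10. [r2c6∈{3}] r2c6 is down to just 3. So r2c6=3.
Step 11. [r7c5∈{3}] r7c5 has the single candidate 3. So r7c5=3.
Step 12. [r3c5∈{2}] r3c5 has the single candidate 2 ⇒ r3c5=2.
Step 13. [r6c4∈{1}] r6c4 is down to just 1, so r6c4=1.
Step 14. [r6c8∈{4}] r6c8 has the single candidate 4. So r6c8=4.
Step 15. [r1c5∈{1}] r1c5 is down to just 1, so r1c5=1.
Step 16. [r3c8∈{5}] r3c8 has the single candidate 5, so r3c8=5.
Step 17. [r6c7∈{9}] nothing but 9 survives at r6c7, so r6c7=9.
Step 18. [r4c9∈{1}] r4c9's peers cover all but 1 ⇒ r4c9=1.
Step 19. [r8c3∈{6}] only 6 remains possible at r8c3. So r8c3=6.
Step 20. [r3c2∈{4}] nothing but 4 survives at r3c2. So r3c2=4.
Step 21. [r5c2∈{1}] only 1 remains possible at r5c2 ⇒ r5c2=1.
Step 22. [r7c3∈{7}] nothing but 7 survives at r7c3. So r7c3=7.
Step 23. [r9c1∈{4}] nothing but 4 survives at r9c1. So r9c1=4.
Step 24. [r5c1∈{9}] r5c1 is down to just 9. So r5c1=9.
Step 25. [r8c7∈{3}] r8c7 is down to just 3. So r8c7=3.
Step 26. [r2c9∈{2}] r2c9's peers cover all but 2 ⇒ r2c9=2.
Step 27. [r9c5∈{9}] only 9 remains possible at r9c5 ⇒ r9c5=9.
Step 28. [r1c7∈{7}] r1c7 is down to just 7. So r1c7=7.
Step 29. [r5c6∈{4}] only 4 remains possible at r5c6, so r5c6=4.
Step 30. [r7c1∈{8}] r7c1 has the single candidate 8. So r7c1=8.
Step 31. [r7c6∈{5}] r7c6 has the single candidate 5 ⇒ r7c6=5.
Step 32. [r3c4∈{7}] r3c4 is down to just 7, so r3c4=7.
Step 33. [r9c7∈{2}] only 2 remains possible at r9c7 ⇒ r9c7=2.
Step 34. [r2c8∈{8}] r2c8 has the single candidate 8 ⇒ r2c8=8.

Answer: 2 5 8 9 1 6 7 3 4 / 7 6 9 5 4 3 1 8 2 / 3 4 1 7 2 8 6 5 9 / 5 7 4 3 6 9 8 2 1 / 9 1 2 8 7 4 5 6 3 / 6 8 3 1 5 2 9 4 7 / 8 9 7 2 3 5 4 1 6 / 1 2 6 4 8 7 3 9 5 / 4 3 5 6 9 1 2 7 8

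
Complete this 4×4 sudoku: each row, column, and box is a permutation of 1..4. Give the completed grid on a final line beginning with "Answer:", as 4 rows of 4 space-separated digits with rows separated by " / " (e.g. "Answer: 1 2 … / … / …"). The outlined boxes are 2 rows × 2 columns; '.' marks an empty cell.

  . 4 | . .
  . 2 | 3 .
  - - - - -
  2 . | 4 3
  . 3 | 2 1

Step 1. [r1c1∈{1,3}] in row 1, 3 fits only at r1c1 ⇒ r1c1=3.
Step 2. [r1c3∈{1}] only 1 remains possible at r1c3, so r1c3=1.
Step 3. [r2c1∈{1}] r2c1 is down to just 1. So r2c1=1.
Step 4. [r2c4∈{4}] nothing but 4 survives at r2c4, so r2c4=4.
Step 5. [r4c1∈{4}] r4c1's peers cover all but 4. So r4c1=4.
Step 6. [r1c4∈{2}] r1c4 has the single candidate 2. So r1c4=2.
Step 7. [r3c2∈{1}] only 1 remains possible at r3c2. So r3c2=1.

Answer: 3 4 1 2 / 1 2 3 4 / 2 1 4 3 / 4 3 2 1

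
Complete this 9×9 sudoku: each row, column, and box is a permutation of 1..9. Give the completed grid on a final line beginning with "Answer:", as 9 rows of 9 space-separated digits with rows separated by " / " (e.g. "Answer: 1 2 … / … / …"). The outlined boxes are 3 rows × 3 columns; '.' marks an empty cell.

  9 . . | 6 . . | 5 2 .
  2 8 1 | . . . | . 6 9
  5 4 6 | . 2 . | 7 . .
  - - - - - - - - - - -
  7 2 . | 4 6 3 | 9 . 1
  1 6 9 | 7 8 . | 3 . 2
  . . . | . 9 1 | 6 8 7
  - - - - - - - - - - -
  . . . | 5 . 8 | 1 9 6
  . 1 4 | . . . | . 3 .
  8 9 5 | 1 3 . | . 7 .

Step 1. [r8c5∈{7}] only 7 remains possible at r8c5, so r8c5=7.
Step 2. [r2c7∈{4}] r2c7's peers cover all but 4 ⇒ r2c7=4.
Step 3. [r6c3∈{3}] nothing but 3 survives at r6c3 ⇒ r6c3=3.
Step 4. [r1c2∈{3,7}] box 1 places 3 nowhere but r1c2 ⇒ r1c2=3.
Step 5. [r9c6∈{2,4,6}] row 9 places 6 nowhere but r9c6, so r9c6=6.
Step 6. [r3c4∈{3,8,9}] across col 4, 8 lands solely at r3c4 ⇒ r3c4=8.
Step 7. [r8c6∈{2,9}] col 6 places 2 nowhere but r8c6. So r8c6=2.
Step 8. [r1c3∈{7}] only 7 remains possible at r1c3, so r1c3=7.
Step 9. [r5c6∈{5}] r5c6 has the single candidate 5 ⇒ r5c6=5.
Step 10. [r1c9∈{8}] r1c9 is down to just 8. So r1c9=8.
Step 11. [r1c6∈{4}] r1c6 has the single candidate 4. So r1c6=4.
Step 12. [r8c7∈{8}] only 8 remains possible at r8c7. So r8c7=8.
Step 13. [r6c1∈{4}] r6c1 is down to just 4. So r6c1=4.
Step 14. [r5c8∈{4}] only 4 remains possible at r5c8 ⇒ r5c8=4.
Step 15. [r2c6∈{7}] r2c6's peers cover all but 7 ⇒ r2c6=7.
Step 16. [r7c3∈{2}] r7c3 is down to just 2, so r7c3=2.
Step 17. [r3c6∈{9}] nothing but 9 survives at r3c6 ⇒ r3c6=9.
Step 18. [r2c4∈{3}] r2c4 has the single candidate 3. So r2c4=3.
Step 19. [r4c8∈{5}] r4c8's peers cover all but 5 ⇒ r4c8=5.
Step 20. [r4c3∈{8}] only 8 remains possible at r4c3. So r4c3=8.
Step 21. [r6c2∈{5}] r6c2 has the single candidate 5, so r6c2=5.
Step 22. [r9c9∈{4}] nothing but 4 survives at r9c9. So r9c9=4.
Step 23. [r3c9∈{3}] only 3 remains possible at r3c9, so r3c9=3.
Step 24. [r8c4∈{9}] r8c4's peers cover all but 9, so r8c4=9.
Step 25. [r7c5∈{4}] nothing but 4 survives at r7c5 ⇒ r7c5=4.
Step 26. [r1c5∈{1}] nothing but 1 survives at r1c5. So r1c5=1.
Step 27. [r7c2∈{7}] nothing but 7 survives at r7c2, so r7c2=7.
Step 28. [r7c1∈{3}] r7c1 has the single candidate 3 ⇒ r7c1=3.
Step 29. [r2c5∈{5}] r2c5's peers cover all but 5. So r2c5=5.
Step 30. [r6c4∈{2}] r6c4 has the single candidate 2 ⇒ r6c4=2.
Step 31. [r9c7∈{2}] r9c7 has the single candidate 2. So r9c7=2.
Step 32. [r3c8∈{1}] only 1 remains possible at r3c8. So r3c8=1.
Step 33. [r8c1∈{6}] r8c1 has the single candidate 6, so r8c1=6.
Step 34. [r8c9∈{5}] r8c9's peers cover all but 5 ⇒ r8c9=5.

Answer: 9 3 7 6 1 4 5 2 8 / 2 8 1 3 5 7 4 6 9 / 5 4 6 8 2 9 7 1 3 / 7 2 8 4 6 3 9 5 1 / 1 6 9 7 8 5 3 4 2 / 4 5 3 2 9 1 6 8 7 / 3 7 2 5 4 8 1 9 6 / 6 1 4 9 7 2 8 3 5 / 8 9 5 1 3 6 2 7 4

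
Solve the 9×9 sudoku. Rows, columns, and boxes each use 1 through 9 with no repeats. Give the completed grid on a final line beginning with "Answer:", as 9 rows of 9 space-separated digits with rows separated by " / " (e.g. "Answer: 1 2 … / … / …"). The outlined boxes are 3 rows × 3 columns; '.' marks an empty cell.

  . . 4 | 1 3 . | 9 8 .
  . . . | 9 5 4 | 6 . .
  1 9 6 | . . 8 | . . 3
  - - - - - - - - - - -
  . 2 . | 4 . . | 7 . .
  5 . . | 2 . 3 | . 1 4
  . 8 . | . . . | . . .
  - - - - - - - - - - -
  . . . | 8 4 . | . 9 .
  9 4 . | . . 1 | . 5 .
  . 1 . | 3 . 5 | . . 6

Step 1. [r9c5∈{2,7,9}] in row 9, 9 fits only at r9c5 ⇒ r9c5=9.
Step 2. [r4c9∈{5,8,9}] r4c9 is the only open cell in row 4 admitting 5. So r4c9=5.
Step 3. [r3c4∈{7}] only 7 remains possible at r3c4, so r3c4=7.
Step 4. [r8c9∈{2,7,8}] r8c9 is the only open cell in col 9 admitting 8 ⇒ r8c9=8.
Step 5. [r1c6∈{2,6}] 6 has one home in row 1: r1c6. So r1c6=6.
Step 6. [r7c6∈{2,7}] across col 6, 2 lands solely at r7c6, so r7c6=2.
Step 7. [r6c6∈{7,9}] in col 6, 7 fits only at r6c6, so r6c6=7.
Step 8. [r7c3∈{3,5,7}] in col 3, 5 fits only at r7c3, so r7c3=5.
Step 9. [r5c3∈{7,9}] r5c3 is the only open cell in row 5 admitting 9, so r5c3=9.
Step 10. [r5c2∈{6,7}] across row 5, 7 lands solely at r5c2. So r5c2=7.
Step 11. [r5c5∈{6,8}] row 5 places 6 nowhere but r5c5 ⇒ r5c5=6.
Step 12. [r2c9∈{1,2,7}] in row 2, 1 fits only at r2c9 ⇒ r2c9=1.
Step 13. [r2c2∈{3}] r2c2 has the single candidate 3. So r2c2=3.
Step 14. [r7c9∈{7}] r7c9 is down to just 7 ⇒ r7c9=7.
Step 15. [r1c9∈{2}] nothing but 2 survives at r1c9 ⇒ r1c9=2.
Step 16. [r1c1∈{7}] nothing but 7 survives at r1c1. So r1c1=7.
Step 17. [r9c3∈{2,7,8}] row 9 places 7 nowhere but r9c3. So r9c3=7.
Step 18. [r9c1∈{2,8}] row 9 places 8 nowhere but r9c1. So r9c1=8.
Step 19. [r8c3∈{2,3}] across box 7, 2 lands solely at r8c3. So r8c3=2.
Step 20. [r7c1∈{3,6}] 3 has one home in box 7: r7c1, so r7c1=3.
Step 21. [r6c5∈{1}] only 1 remains possible at r6c5. So r6c5=1.
Step 22. [r6c3∈{3}] r6c3's peers cover all but 3 ⇒ r6c3=3.
Step 23. [r6c7∈{2}] r6c7's peers cover all but 2. So r6c7=2.
Step 24. [r6c8∈{6}] only 6 remains possible at r6c8, so r6c8=6.
Step 25. [r3c8∈{4}] r3c8 has the single candidate 4 ⇒ r3c8=4.
Step 26. [r6c9∈{9}] r6c9's peers cover all but 9. So r6c9=9.
Step 27. [r1c2∈{5}] only 5 remains possible at r1c2 ⇒ r1c2=5.
Step 28. [r9c8∈{2}] only 2 remains possible at r9c8, so r9c8=2.
Step 29. [r7c2∈{6}] r7c2 is down to just 6, so r7c2=6.
Step 30. [r5c7∈{8}] only 8 remains possible at r5c7. So r5c7=8.
Step 31. [r4c1∈{6}] r4c1 has the single candidate 6, so r4c1=6.
Step 32. [r4c6∈{9}] r4c6 has the single candidate 9 ⇒ r4c6=9.
Step 33. [r4c8∈{3}] r4c8 is down to just 3. So r4c8=3.
Step 34. [r3c5∈{2}] r3c5's peers cover all but 2 ⇒ r3c5=2.
Step 35. [r7c7∈{1}] nothing but 1 survives at r7c7, so r7c7=1.
Step 36. [r4c3∈{1}] r4c3 is down to just 1 ⇒ r4c3=1.
Step 37. [r8c7∈{3}] r8c7's peers cover all but 3. So r8c7=3.
Step 38. [r4c5∈{8}] only 8 remains possible at r4c5, so r4c5=8.
Step 39. [r9c7∈{4}] nothing but 4 survives at r9c7. So r9c7=4.
Step 40. [r8c5∈{7}] r8c5 has the single candidate 7, so r8c5=7.
Step 41. [r2c1∈{2}] r2c1 is down to just 2, so r2c1=2.
Step 42. [r3c7∈{5}] nothing but 5 survives at r3c7. So r3c7=5.
Step 43. [r8c4∈{6}] r8c4 is down to just 6, so r8c4=6.
Step 44. [r2c3∈{8}] r2c3's peers cover all but 8, so r2c3=8.
Step 45. [r6c4∈{5}] nothing but 5 survives at r6c4. So r6c4=5.
Step 46. [r6c1∈{4}] only 4 remains possible at r6c1. So r6c1=4.
Step 47. [r2c8∈{7}] r2c8 is down to just 7 ⇒ r2c8=7.

Answer: 7 5 4 1 3 6 9 8 2 / 2 3 8 9 5 4 6 7 1 / 1 9 6 7 2 8 5 4 3 / 6 2 1 4 8 9 7 3 5 / 5 7 9 2 6 3 8 1 4 / 4 8 3 5 1 7 2 6 9 / 3 6 5 8 4 2 1 9 7 / 9 4 2 6 7 1 3 5 8 / 8 1 7 3 9 5 4 2 6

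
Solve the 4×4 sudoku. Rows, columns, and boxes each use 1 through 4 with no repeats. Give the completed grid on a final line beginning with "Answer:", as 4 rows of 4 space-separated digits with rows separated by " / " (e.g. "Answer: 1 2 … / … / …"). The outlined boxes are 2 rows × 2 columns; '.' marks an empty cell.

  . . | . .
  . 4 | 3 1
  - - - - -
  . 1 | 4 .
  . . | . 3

Step 1. [r1c3∈{2}] nothing but 2 survives at r1c3, so r1c3=2.
Step 2. [r4c2∈{2}] r4c2's peers cover all but 2. So r4c2=2.
Step 3. [r1c2∈{3}] r1c2 has the single candidate 3. So r1c2=3.
Step 4. [r3c1∈{3}] nothing but 3 survives at r3c1, so r3c1=3.
Step 5. [r4c1∈{4}] only 4 remains possible at r4c1 ⇒ r4c1=4.
Step 6. [r3c4∈{2}] nothing but 2 survives at r3c4, so r3c4=2.
Step 7. [r4c3∈{1}] r4c3 has the single candidate 1, so r4c3=1.
Step 8. [r2c1∈{2}] r2c1 is down to just 2, so r2c1=2.
Step 9. [r1c1∈{1}] r1c1 is down to just 1. So r1c1=1.
Step 10. [r1c4∈{4}] nothing but 4 survives at r1c4, so r1c4=4.

Answer: 1 3 2 4 / 2 4 3 1 / 3 1 4 2 / 4 2 1 3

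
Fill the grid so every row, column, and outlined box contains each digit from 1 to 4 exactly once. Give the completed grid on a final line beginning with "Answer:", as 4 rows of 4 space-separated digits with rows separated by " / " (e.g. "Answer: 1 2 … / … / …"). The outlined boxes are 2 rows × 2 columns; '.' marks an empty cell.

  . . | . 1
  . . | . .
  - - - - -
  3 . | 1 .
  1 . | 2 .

Step 1. [r2c4∈{2,3,4}] 2 has one home in col 4: r2c4, so r2c4=2.
Step 2. [r4c2∈{4}] r4c2 is down to just 4, so r4c2=4.
Step 3. [r1c1∈{2,4}] across col 1, 2 lands solely at r1c1. So r1c1=2.
Step 4. [r1c3∈{3,4}] in row 1, 4 fits only at r1c3 ⇒ r1c3=4.
Step 5. [r2c3∈{3}] r2c3 is down to just 3, so r2c3=3.
Step 6. [r2c2∈{1}] r2c2 has the single candidate 1. So r2c2=1.
Step 7. [r1c2∈{3}] nothing but 3 survives at r1c2, so r1c2=3.
Step 8. [r3c2∈{2}] r3c2 has the single candidate 2, so r3c2=2.
Step 9. [r3c4∈{4}] r3c4's peers cover all but 4. So r3c4=4.
Step 10. [r4c4∈{3}] only 3 remains possible at r4c4. So r4c4=3.
Step 11. [r2c1∈{4}] r2c1 has the single candidate 4, so r2c1=4.

Answer: 2 3 4 1 / 4 1 3 2 / 3 2 1 4 / 1 4 2 3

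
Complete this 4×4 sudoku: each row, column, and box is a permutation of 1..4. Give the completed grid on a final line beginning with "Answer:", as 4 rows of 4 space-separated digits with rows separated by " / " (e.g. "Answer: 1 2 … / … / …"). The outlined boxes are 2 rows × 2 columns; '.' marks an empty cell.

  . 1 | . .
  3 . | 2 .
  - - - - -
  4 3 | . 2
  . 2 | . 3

Step 1. [r1c4∈{4}] r1c4 is down to just 4 ⇒ r1c4=4.
Step 2. [r4c3∈{1,4}] across row 4, 4 lands solely at r4c3 ⇒ r4c3=4.
Step 3. [r1c1∈{2}] only 2 remains possible at r1c1, so r1c1=2.
Step 4. [r3c3∈{1}] r3c3 has the single candidate 1, so r3c3=1.
Step 5. [r2c4∈{1}] r2c4 has the single candidate 1. So r2c4=1.
Step 6. [r1c3∈{3}] r1c3 has the single candidate 3 ⇒ r1c3=3.
Step 7. [r4c1∈{1}] only 1 remains possible at r4c1. So r4c1=1.
Step 8. [r2c2∈{4}] r2c2 is down to just 4, so r2c2=4.

Answer: 2 1 3 4 / 3 4 2 1 / 4 3 1 2 / 1 2 4 3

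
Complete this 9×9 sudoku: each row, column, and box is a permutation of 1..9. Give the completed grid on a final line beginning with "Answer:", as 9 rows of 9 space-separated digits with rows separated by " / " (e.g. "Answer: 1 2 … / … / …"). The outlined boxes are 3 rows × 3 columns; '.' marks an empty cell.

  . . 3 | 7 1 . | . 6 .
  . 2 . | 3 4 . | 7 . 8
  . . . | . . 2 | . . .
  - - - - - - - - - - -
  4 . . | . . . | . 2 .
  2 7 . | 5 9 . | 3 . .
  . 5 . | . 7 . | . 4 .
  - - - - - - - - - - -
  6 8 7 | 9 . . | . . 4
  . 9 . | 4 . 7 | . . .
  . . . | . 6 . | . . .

Step 1. [r9c8∈{1,3,5,7,8,9}] across col 8, 7 lands solely at r9c8, so r9c8=7.
Step 2. [r6c4∈{1,2,6,8}] row 6 places 2 nowhere but r6c4 ⇒ r6c4=2.
Step 3. [r1c2∈{4}] r1c2 is down to just 4. So r1c2=4.
Step 4. [r3c1∈{1,5,7,8,9}] row 3 places 7 nowhere but r3c1 ⇒ r3c1=7.
Step 5. [r4c9∈{1,5,6,7,9}] row 4 places 7 nowhere but r4c9 ⇒ r4c9=7.
Step 6. [r4c7∈{1,5,6,8,9}] row 4 places 5 nowhere but r4c7 ⇒ r4c7=5.
Step 7. [r4c3∈{1,6,8,9}] in row 4, 9 fits only at r4c3, so r4c3=9.
Step 8. [r5c6∈{1,4,6,8}] 4 has one home in row 5: r5c6, so r5c6=4.
Step 9. [r9c3∈{1,2,4,5}] row 9 places 4 nowhere but r9c3 ⇒ r9c3=4.
Step 10. [r8c3∈{1,2,5}] r8c3 is the only open cell in col 3 admitting 2. So r8c3=2.
Step 11. [r7c5∈{2,3,5}] in col 5, 2 fits only at r7c5, so r7c5=2.
Step 12. [r7c7∈{1}] r7c7's peers cover all but 1, so r7c7=1.
Step 13. [r8c1∈{1,3,5}] r8c1 is the only open cell in row 8 admitting 1 ⇒ r8c1=1.
Step 14. [r9c1∈{3,5}] in box 7, 5 fits only at r9c1, so r9c1=5.
Step 15. [r9c2∈{3}] only 3 remains possible at r9c2. So r9c2=3.
Step 16. [r2c1∈{9}] r2c1's peers cover all but 9, so r2c1=9.
Step 17. [r3c8∈{1,3,5,9}] across col 8, 9 lands solely at r3c8 ⇒ r3c8=9.
Step 18. [r3c9∈{1,3,5}] in row 3, 3 fits only at r3c9. So r3c9=3.
Step 19. [r1c1∈{8}] only 8 remains possible at r1c1 ⇒ r1c1=8.
Step 20. [r2c8∈{1,5}] in box 3, 1 fits only at r2c8, so r2c8=1.
Step 21. [r1c9∈{2,5}] 5 has one home in box 3: r1c9. So r1c9=5.
Step 22. [r8c9∈{6}] r8c9 is down to just 6. So r8c9=6.
Step 23. [r5c3∈{1,6,8}] r5c3 is the only open cell in row 5 admitting 6 ⇒ r5c3=6.
Step 24. [r2c6∈{5,6}] across row 2, 6 lands solely at r2c6, so r2c6=6.
Step 25. [r4c2∈{1}] nothing but 1 survives at r4c2, so r4c2=1.
Step 26. [r6c6∈{1,3,8}] 1 has one home in box 5: r6c6, so r6c6=1.
Step 27. [r9c6∈{8}] r9c6 is down to just 8 ⇒ r9c6=8.
Step 28. [r7c6∈{3,5}] across col 6, 5 lands solely at r7c6, so r7c6=5.
Step 29. [r8c7∈{8}] nothing but 8 survives at r8c7, so r8c7=8.
Step 30. [r8c5∈{3}] nothing but 3 survives at r8c5. So r8c5=3.
Step 31. [r4c5∈{8}] nothing but 8 survives at r4c5. So r4c5=8.
Step 32. [r6c9∈{9}] nothing but 9 survives at r6c9, so r6c9=9.
Step 33. [r9c7∈{2,9}] across row 9, 9 lands solely at r9c7. So r9c7=9.
Step 34. [r2c3∈{5}] nothing but 5 survives at r2c3. So r2c3=5.
Step 35. [r3c7∈{4}] r3c7 is down to just 4 ⇒ r3c7=4.
Step 36. [r1c6∈{9}] r1c6 is down to just 9, so r1c6=9.
Step 37. [r5c9∈{1}] r5c9 is down to just 1. So r5c9=1.
Step 38. [r3c4∈{8}] nothing but 8 survives at r3c4. So r3c4=8.
Step 39. [r6c1∈{3}] only 3 remains possible at r6c1 ⇒ r6c1=3.
Step 40. [r9c9∈{2}] r9c9 is down to just 2. So r9c9=2.
Step 41. [r7c8∈{3}] r7c8's peers cover all but 3 ⇒ r7c8=3.
Step 42. [r9c4∈{1}] r9c4 is down to just 1 ⇒ r9c4=1.
Step 43. [r3c5∈{5}] r3c5's peers cover all but 5. So r3c5=5.
Step 44. [r3c3∈{1}] only 1 remains possible at r3c3, so r3c3=1.
Step 45. [r6c3∈{8}] only 8 remains possible at r6c3. So r6c3=8.
Step 46. [r8c8∈{5}] r8c8 is down to just 5 ⇒ r8c8=5.
Step 47. [r4c6∈{3}] only 3 remains possible at r4c6 ⇒ r4c6=3.
Step 48. [r6c7∈{6}] r6c7 has the single candidate 6. So r6c7=6.
Step 49. [r1c7∈{2}] r1c7 is down to just 2. So r1c7=2.
Step 50. [r3c2∈{6}] nothing but 6 survives at r3c2 ⇒ r3c2=6.
Step 51. [r4c4∈{6}] nothing but 6 survives at r4c4, so r4c4=6.
Step 52. [r5c8∈{8}] r5c8's peers cover all but 8, so r5c8=8.

Answer: 8 4 3 7 1 9 2 6 5 / 9 2 5 3 4 6 7 1 8 / 7 6 1 8 5 2 4 9 3 / 4 1 9 6 8 3 5 2 7 / 2 7 6 5 9 4 3 8 1 / 3 5 8 2 7 1 6 4 9 / 6 8 7 9 2 5 1 3 4 / 1 9 2 4 3 7 8 5 6 / 5 3 4 1 6 8 9 7 2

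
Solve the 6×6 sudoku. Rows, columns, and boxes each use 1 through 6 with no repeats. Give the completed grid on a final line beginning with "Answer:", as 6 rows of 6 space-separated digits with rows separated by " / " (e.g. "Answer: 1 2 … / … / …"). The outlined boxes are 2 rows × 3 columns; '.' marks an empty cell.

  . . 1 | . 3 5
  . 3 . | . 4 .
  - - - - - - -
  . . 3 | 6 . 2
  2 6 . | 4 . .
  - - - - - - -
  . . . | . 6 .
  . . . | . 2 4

Step 1. [r4c3∈{5}] only 5 remains possible at r4c3. So r4c3=5.
Step 2. [r1c1∈{4,6}] r1c1 is the only open cell in row 1 admitting 6, so r1c1=6.
Step 3. [r1c2∈{2,4}] row 1 places 4 nowhere but r1c2, so r1c2=4.
Step 4. [r3c2∈{1}] r3c2 has the single candidate 1 ⇒ r3c2=1.
Step 5. [r6c2∈{5}] r6c2 is down to just 5 ⇒ r6c2=5.
Step 6. [r5c4∈{1,3,5}] r5c4 is the only open cell in row 5 admitting 5 ⇒ r5c4=5.
Step 7. [r6c4∈{1,3}] in col 4, 3 fits only at r6c4 ⇒ r6c4=3.
Step 8. [r5c6∈{1}] r5c6's peers cover all but 1 ⇒ r5c6=1.
Step 9. [r2c3∈{2}] only 2 remains possible at r2c3 ⇒ r2c3=2.
Step 10. [r3c1∈{4}] only 4 remains possible at r3c1. So r3c1=4.
Step 11. [r1c4∈{2}] nothing but 2 survives at r1c4, so r1c4=2.
Step 12. [r4c6∈{3}] r4c6 has the single candidate 3, so r4c6=3.
Step 13. [r6c1∈{1}] r6c1 is down to just 1 ⇒ r6c1=1.
Step 14. [r2c4∈{1}] r2c4 is down to just 1. So r2c4=1.
Step 15. [r3c5∈{5}] r3c5 is down to just 5 ⇒ r3c5=5.
Step 16. [r2c6∈{6}] r2c6's peers cover all but 6 ⇒ r2c6=6.
Step 17. [r5c1∈{3}] r5c1 is down to just 3 ⇒ r5c1=3.
Step 18. [r5c3∈{4}] nothing but 4 survives at r5c3. So r5c3=4.
Step 19. [r5c2∈{2}] r5c2 has the single candidate 2 ⇒ r5c2=2.
Step 20. [r2c1∈{5}] r2c1 is down to just 5, so r2c1=5.
Step 21. [r4c5∈{1}] r4c5 has the single candidate 1 ⇒ r4c5=1.
Step 22. [r6c3∈{6}] r6c3 has the single candidate 6. So r6c3=6.

Answer: 6 4 1 2 3 5 / 5 3 2 1 4 6 / 4 1 3 6 5 2 / 2 6 5 4 1 3 / 3 2 4 5 6 1 / 1 5 6 3 2 4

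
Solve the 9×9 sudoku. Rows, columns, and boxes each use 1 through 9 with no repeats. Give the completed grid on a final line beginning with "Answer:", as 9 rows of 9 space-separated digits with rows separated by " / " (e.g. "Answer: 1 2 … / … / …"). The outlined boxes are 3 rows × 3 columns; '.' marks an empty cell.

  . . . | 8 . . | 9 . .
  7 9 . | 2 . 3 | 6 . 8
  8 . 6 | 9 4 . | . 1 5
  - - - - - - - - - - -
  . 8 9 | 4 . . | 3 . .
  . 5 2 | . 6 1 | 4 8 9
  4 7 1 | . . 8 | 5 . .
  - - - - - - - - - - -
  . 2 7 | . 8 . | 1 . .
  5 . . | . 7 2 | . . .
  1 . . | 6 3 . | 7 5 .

Step 1. [r9c2∈{4}] r9c2 is down to just 4, so r9c2=4.
Step 2. [r2c8∈{4}] only 4 remains possible at r2c8, so r2c8=4.
Step 3. [r8c2∈{3,6}] r8c2 is the only open cell in col 2 admitting 6. So r8c2=6.
Step 4. [r7c1∈{3,9}] r7c1 is the only open cell in col 1 admitting 9 ⇒ r7c1=9.
Step 5. [r8c3∈{3,8}] 3 has one home in box 7: r8c3, so r8c3=3.
Step 6. [r9c9∈{2}] r9c9 is down to just 2 ⇒ r9c9=2.
Step 7. [r6c9∈{6}] r6c9 has the single candidate 6 ⇒ r6c9=6.
Step 8. [r6c8∈{2}] r6c8 is down to just 2 ⇒ r6c8=2.
Step 9. [r4c8∈{7}] r4c8 is down to just 7, so r4c8=7.
Step 10. [r1c8∈{3}] r1c8's peers cover all but 3, so r1c8=3.
Step 11. [r4c6∈{5}] only 5 remains possible at r4c6 ⇒ r4c6=5.
Step 12. [r2c5∈{1,5}] r2c5 is the only open cell in row 2 admitting 1. So r2c5=1.
Step 13. [r1c6∈{6,7}] in row 1, 6 fits only at r1c6 ⇒ r1c6=6.
Step 14. [r1c3∈{4,5}] r1c3 is the only open cell in row 1 admitting 4 ⇒ r1c3=4.
Step 15. [r5c4∈{3,7}] r5c4 is the only open cell in row 5 admitting 7 ⇒ r5c4=7.
Step 16. [r7c6∈{4}] r7c6's peers cover all but 4. So r7c6=4.
Step 17. [r1c1∈{2}] nothing but 2 survives at r1c1. So r1c1=2.
Step 18. [r3c2∈{3}] r3c2's peers cover all but 3, so r3c2=3.
Step 19. [r9c6∈{9}] r9c6 is down to just 9, so r9c6=9.
Step 20. [r7c8∈{6}] r7c8 is down to just 6, so r7c8=6.
Step 21. [r2c3∈{5}] nothing but 5 survives at r2c3. So r2c3=5.
Step 22. [r8c4∈{1}] nothing but 1 survives at r8c4 ⇒ r8c4=1.
Step 23. [r4c9∈{1}] only 1 remains possible at r4c9 ⇒ r4c9=1.
Step 24. [r6c4∈{3}] nothing but 3 survives at r6c4. So r6c4=3.
Step 25. [r3c6∈{7}] nothing but 7 survives at r3c6, so r3c6=7.
Step 26. [r1c2∈{1}] r1c2 is down to just 1 ⇒ r1c2=1.
Step 27. [r6c5∈{9}] r6c5's peers cover all but 9, so r6c5=9.
Step 28. [r7c4∈{5}] r7c4 is down to just 5 ⇒ r7c4=5.
Step 29. [r1c9∈{7}] r1c9's peers cover all but 7, so r1c9=7.
Step 30. [r3c7∈{2}] r3c7's peers cover all but 2, so r3c7=2.
Step 31. [r4c1∈{6}] r4c1's peers cover all but 6 ⇒ r4c1=6.
Step 32. [r8c7∈{8}] only 8 remains possible at r8c7 ⇒ r8c7=8.
Step 33. [r9c3∈{8}] r9c3 is down to just 8. So r9c3=8.
Step 34. [r8c9∈{4}] r8c9 is down to just 4, so r8c9=4.
Step 35. [r7c9∈{3}] r7c9's peers cover all but 3, so r7c9=3.
Step 36. [r4c5∈{2}] r4c5 is down to just 2. So r4c5=2.
Step 37. [r1c5∈{5}] r1c5's peers cover all but 5 ⇒ r1c5=5.
Step 38. [r8c8∈{9}] only 9 remains possible at r8c8 ⇒ r8c8=9.
Step 39. [r5c1∈{3}] r5c1's peers cover all but 3 ⇒ r5c1=3.

Answer: 2 1 4 8 5 6 9 3 7 / 7 9 5 2 1 3 6 4 8 / 8 3 6 9 4 7 2 1 5 / 6 8 9 4 2 5 3 7 1 / 3 5 2 7 6 1 4 8 9 / 4 7 1 3 9 8 5 2 6 / 9 2 7 5 8 4 1 6 3 / 5 6 3 1 7 2 8 9 4 / 1 4 8 6 3 9 7 5 2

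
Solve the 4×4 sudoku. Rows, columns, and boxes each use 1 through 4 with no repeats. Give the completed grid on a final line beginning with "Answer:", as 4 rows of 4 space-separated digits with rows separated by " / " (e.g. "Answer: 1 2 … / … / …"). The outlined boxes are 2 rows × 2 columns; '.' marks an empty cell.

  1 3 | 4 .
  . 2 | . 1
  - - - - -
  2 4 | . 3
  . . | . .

Step 1. [r4c3∈{1,2}] col 3 places 2 nowhere but r4c3, so r4c3=2.
Step 2. [r2c1∈{4}] nothing but 4 survives at r2c1, so r2c1=4.
Step 3. [r2c3∈{3}] r2c3's peers cover all but 3 ⇒ r2c3=3.
Step 4. [r4c2∈{1}] only 1 remains possible at r4c2. So r4c2=1.
Step 5. [r1c4∈{2}] only 2 remains possible at r1c4 ⇒ r1c4=2.
Step 6. [r4c4∈{4}] only 4 remains possible at r4c4. So r4c4=4.
Step 7. [r3c3∈{1}] only 1 remains possible at r3c3, so r3c3=1.
Step 8. [r4c1∈{3}] only 3 remains possible at r4c1. So r4c1=3.

Answer: 1 3 4 2 / 4 2 3 1 / 2 4 1 3 / 3 1 2 4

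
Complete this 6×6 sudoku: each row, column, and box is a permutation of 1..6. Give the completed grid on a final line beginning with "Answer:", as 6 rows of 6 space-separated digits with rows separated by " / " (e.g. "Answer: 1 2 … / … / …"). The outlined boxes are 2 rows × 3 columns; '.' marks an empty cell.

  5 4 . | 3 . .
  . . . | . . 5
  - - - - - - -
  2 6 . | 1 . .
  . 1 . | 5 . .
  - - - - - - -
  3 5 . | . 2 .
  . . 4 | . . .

Step 1. [r6c4∈{6}] only 6 remains possible at r6c4, so r6c4=6.
Step 2. [r4c3∈{3}] only 3 remains possible at r4c3. So r4c3=3.
Step 3. [r2c4∈{2,4}] across col 4, 2 lands solely at r2c4, so r2c4=2.
Step 4. [r2c5∈{1,4,6}] r2c5 is the only open cell in row 2 admitting 4, so r2c5=4.
Step 5. [r6c1∈{1}] nothing but 1 survives at r6c1, so r6c1=1.
Step 6. [r3c6∈{3,4}] across row 3, 4 lands solely at r3c6, so r3c6=4.
Step 7. [r1c5∈{1,6}] col 5 places 1 nowhere but r1c5. So r1c5=1.
Step 8. [r2c1∈{6}] r2c1 has the single candidate 6 ⇒ r2c1=6.
Step 9. [r6c5∈{3,5}] row 6 places 5 nowhere but r6c5 ⇒ r6c5=5.
Step 10. [r1c6∈{6}] r1c6 is down to just 6, so r1c6=6.
Step 11. [r6c2∈{2}] only 2 remains possible at r6c2, so r6c2=2.
Step 12. [r4c6∈{2}] r4c6 has the single candidate 2. So r4c6=2.
Step 13. [r1c3∈{2}] r1c3 has the single candidate 2. So r1c3=2.
Step 14. [r4c1∈{4}] r4c1 has the single candidate 4 ⇒ r4c1=4.
Step 15. [r5c6∈{1}] r5c6 is down to just 1. So r5c6=1.
Step 16. [r2c3∈{1}] nothing but 1 survives at r2c3. So r2c3=1.
Step 17. [r3c5∈{3}] r3c5 has the single candidate 3. So r3c5=3.
Step 18. [r5c4∈{4}] r5c4 is down to just 4. So r5c4=4.
Step 19. [r4c5∈{6}] only 6 remains possible at r4c5. So r4c5=6.
Step 20. [r2c2∈{3}] r2c2 has the single candidate 3 ⇒ r2c2=3.
Step 21. [r3c3∈{5}] r3c3's peers cover all but 5, so r3c3=5.
Step 22. [r5c3∈{6}] r5c3's peers cover all but 6. So r5c3=6.
Step 23. [r6c6∈{3}] nothing but 3 survives at r6c6 ⇒ r6c6=3.

Answer: 5 4 2 3 1 6 / 6 3 1 2 4 5 / 2 6 5 1 3 4 / 4 1 3 5 6 2 / 3 5 6 4 2 1 / 1 2 4 6 5 3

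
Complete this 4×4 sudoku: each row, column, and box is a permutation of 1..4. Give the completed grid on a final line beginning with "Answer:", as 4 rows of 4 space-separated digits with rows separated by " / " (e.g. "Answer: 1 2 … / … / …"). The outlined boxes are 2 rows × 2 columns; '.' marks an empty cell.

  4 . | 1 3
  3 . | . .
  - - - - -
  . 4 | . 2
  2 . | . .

Step 1. [r2c2∈{1,2}] row 2 places 1 nowhere but r2c2. So r2c2=1.
Step 2. [r2c4∈{4}] r2c4's peers cover all but 4 ⇒ r2c4=4.
Step 3. [r4c3∈{3,4}] 4 has one home in row 4: r4c3. So r4c3=4.
Step 4. [r4c2∈{3}] only 3 remains possible at r4c2 ⇒ r4c2=3.
Step 5. [r2c3∈{2}] r2c3 is down to just 2. So r2c3=2.
Step 6. [r3c3∈{3}] r3c3's peers cover all but 3 ⇒ r3c3=3.
Step 7. [r3c1∈{1}] nothing but 1 survives at r3c1 ⇒ r3c1=1.
Step 8. [r4c4∈{1}] only 1 remains possible at r4c4 ⇒ r4c4=1.
Step 9. [r1c2∈{2}] only 2 remains possible at r1c2 ⇒ r1c2=2.

Answer: 4 2 1 3 / 3 1 2 4 / 1 4 3 2 / 2 3 4 1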